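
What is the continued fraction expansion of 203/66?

Run the Euclidean algorithm on 203 and 66; the successive quotients are the partial quotients a_0, a_1, ... (each step inverts the fractional part left over by the previous one):
  203 = 3*66 + 5, so a_0 = 3.
  66 = 13*5 + 1, so a_1 = 13.
  5 = 5*1 + 0, so a_2 = 5.
The remainder reaches 0 after 3 divisions, so the expansion has 3 partial quotients, read off in order.

[3; 13, 5]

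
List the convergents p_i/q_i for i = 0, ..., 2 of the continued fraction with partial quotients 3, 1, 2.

Using the convergent recurrence p_i = a_i*p_{i-1} + p_{i-2}, q_i = a_i*q_{i-1} + q_{i-2} with p_{-2}=0, p_{-1}=1, q_{-2}=1, q_{-1}=0:
  i=0: a_0=3, p_0 = 3*1 + 0 = 3, q_0 = 3*0 + 1 = 1.
  i=1: a_1=1, p_1 = 1*3 + 1 = 4, q_1 = 1*1 + 0 = 1.
  i=2: a_2=2, p_2 = 2*4 + 3 = 11, q_2 = 2*1 + 1 = 3.

3/1, 4/1, 11/3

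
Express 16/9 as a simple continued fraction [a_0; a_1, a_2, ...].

Run the Euclidean algorithm on 16 and 9; the successive quotients are the partial quotients a_0, a_1, ... (each step inverts the fractional part left over by the previous one):
  16 = 1*9 + 7, so a_0 = 1.
  9 = 1*7 + 2, so a_1 = 1.
  7 = 3*2 + 1, so a_2 = 3.
  2 = 2*1 + 0, so a_3 = 2.
The remainder reaches 0 after 4 divisions, so the expansion has 4 partial quotients, read off in order.

[1; 1, 3, 2]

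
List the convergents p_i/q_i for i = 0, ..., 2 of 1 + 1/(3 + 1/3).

Using the convergent recurrence p_i = a_i*p_{i-1} + p_{i-2}, q_i = a_i*q_{i-1} + q_{i-2} with p_{-2}=0, p_{-1}=1, q_{-2}=1, q_{-1}=0:
  i=0: a_0=1, p_0 = 1*1 + 0 = 1, q_0 = 1*0 + 1 = 1.
  i=1: a_1=3, p_1 = 3*1 + 1 = 4, q_1 = 3*1 + 0 = 3.
  i=2: a_2=3, p_2 = 3*4 + 1 = 13, q_2 = 3*3 + 1 = 10.

1/1, 4/3, 13/10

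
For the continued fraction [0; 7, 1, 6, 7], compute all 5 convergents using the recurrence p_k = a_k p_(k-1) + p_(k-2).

Using the convergent recurrence p_i = a_i*p_{i-1} + p_{i-2}, q_i = a_i*q_{i-1} + q_{i-2} with p_{-2}=0, p_{-1}=1, q_{-2}=1, q_{-1}=0:
  i=0: a_0=0, p_0 = 0*1 + 0 = 0, q_0 = 0*0 + 1 = 1.
  i=1: a_1=7, p_1 = 7*0 + 1 = 1, q_1 = 7*1 + 0 = 7.
  i=2: a_2=1, p_2 = 1*1 + 0 = 1, q_2 = 1*7 + 1 = 8.
  i=3: a_3=6, p_3 = 6*1 + 1 = 7, q_3 = 6*8 + 7 = 55.
  i=4: a_4=7, p_4 = 7*7 + 1 = 50, q_4 = 7*55 + 8 = 393.

0/1, 1/7, 1/8, 7/55, 50/393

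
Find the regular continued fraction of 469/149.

Run the Euclidean algorithm on 469 and 149; the successive quotients are the partial quotients a_0, a_1, ... (each step inverts the fractional part left over by the previous one):
  469 = 3*149 + 22, so a_0 = 3.
  149 = 6*22 + 17, so a_1 = 6.
  22 = 1*17 + 5, so a_2 = 1.
  17 = 3*5 + 2, so a_3 = 3.
  5 = 2*2 + 1, so a_4 = 2.
  2 = 2*1 + 0, so a_5 = 2.
The remainder reaches 0 after 6 divisions, so the expansion has 6 partial quotients, read off in order.

[3; 6, 1, 3, 2, 2]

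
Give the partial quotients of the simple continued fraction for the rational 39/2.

[19; 2]

Run the Euclidean algorithm on 39 and 2; the successive quotients are the partial quotients a_0, a_1, ... (each step inverts the fractional part left over by the previous one):
  39 = 19*2 + 1, so a_0 = 19.
  2 = 2*1 + 0, so a_1 = 2.
The remainder reaches 0 after 2 divisions, so the expansion has 2 partial quotients, read off in order.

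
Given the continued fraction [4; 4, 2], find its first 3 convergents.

Using the convergent recurrence p_i = a_i*p_{i-1} + p_{i-2}, q_i = a_i*q_{i-1} + q_{i-2} with p_{-2}=0, p_{-1}=1, q_{-2}=1, q_{-1}=0:
  i=0: a_0=4, p_0 = 4*1 + 0 = 4, q_0 = 4*0 + 1 = 1.
  i=1: a_1=4, p_1 = 4*4 + 1 = 17, q_1 = 4*1 + 0 = 4.
  i=2: a_2=2, p_2 = 2*17 + 4 = 38, q_2 = 2*4 + 1 = 9.

4/1, 17/4, 38/9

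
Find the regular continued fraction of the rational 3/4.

[0; 1, 3]

Run the Euclidean algorithm on 3 and 4; the successive quotients are the partial quotients a_0, a_1, ... (each step inverts the fractional part left over by the previous one):
  3 = 0*4 + 3, so a_0 = 0.
  4 = 1*3 + 1, so a_1 = 1.
  3 = 3*1 + 0, so a_2 = 3.
The remainder reaches 0 after 3 divisions, so the expansion has 3 partial quotients, read off in order.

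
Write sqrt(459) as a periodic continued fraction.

[21; (2, 2, 1, 4, 21, 4, 1, 2, 2, 42)]

Write x_i = (sqrt(459) + m_i)/d_i with (m_0, d_0) = (0, 1). a_0 = floor(sqrt(459)) = 21, since 21^2 = 441 <= 459 < 484 = 22^2.
Iterate m_{i+1} = d_i*a_i - m_i, d_{i+1} = (459 - m_{i+1}^2)/d_i, a_{i+1} = floor((a_0 + m_{i+1})/d_{i+1}):
  m_1 = 1*21 - 0 = 21, d_1 = (459 - 21^2)/1 = 18/1 = 18, a_1 = floor((21 + 21)/18) = 2.
  m_2 = 18*2 - 21 = 15, d_2 = (459 - 15^2)/18 = 234/18 = 13, a_2 = floor((21 + 15)/13) = 2.
  m_3 = 13*2 - 15 = 11, d_3 = (459 - 11^2)/13 = 338/13 = 26, a_3 = floor((21 + 11)/26) = 1.
  m_4 = 26*1 - 11 = 15, d_4 = (459 - 15^2)/26 = 234/26 = 9, a_4 = floor((21 + 15)/9) = 4.
  m_5 = 9*4 - 15 = 21, d_5 = (459 - 21^2)/9 = 18/9 = 2, a_5 = floor((21 + 21)/2) = 21.
  m_6 = 2*21 - 21 = 21, d_6 = (459 - 21^2)/2 = 18/2 = 9, a_6 = floor((21 + 21)/9) = 4.
  m_7 = 9*4 - 21 = 15, d_7 = (459 - 15^2)/9 = 234/9 = 26, a_7 = floor((21 + 15)/26) = 1.
  m_8 = 26*1 - 15 = 11, d_8 = (459 - 11^2)/26 = 338/26 = 13, a_8 = floor((21 + 11)/13) = 2.
  m_9 = 13*2 - 11 = 15, d_9 = (459 - 15^2)/13 = 234/13 = 18, a_9 = floor((21 + 15)/18) = 2.
  m_10 = 18*2 - 15 = 21, d_10 = (459 - 21^2)/18 = 18/18 = 1, a_10 = floor((21 + 21)/1) = 42.
  m_11 = 1*42 - 21 = 21, d_11 = (459 - 21^2)/1 = 18/1 = 18: (m_11, d_11) = (m_1, d_1) = (21, 18), so from here the quotients repeat a_1, ..., a_10; the period length is 10.
Hence the expansion of sqrt(459) is a_0 = 21 followed by the repeating block 2, 2, 1, 4, 21, 4, 1, 2, 2, 42 (period 10).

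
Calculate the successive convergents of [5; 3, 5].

Using the convergent recurrence p_i = a_i*p_{i-1} + p_{i-2}, q_i = a_i*q_{i-1} + q_{i-2} with p_{-2}=0, p_{-1}=1, q_{-2}=1, q_{-1}=0:
  i=0: a_0=5, p_0 = 5*1 + 0 = 5, q_0 = 5*0 + 1 = 1.
  i=1: a_1=3, p_1 = 3*5 + 1 = 16, q_1 = 3*1 + 0 = 3.
  i=2: a_2=5, p_2 = 5*16 + 5 = 85, q_2 = 5*3 + 1 = 16.

5/1, 16/3, 85/16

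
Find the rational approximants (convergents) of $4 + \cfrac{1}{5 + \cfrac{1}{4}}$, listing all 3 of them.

4/1, 21/5, 88/21

Using the convergent recurrence p_i = a_i*p_{i-1} + p_{i-2}, q_i = a_i*q_{i-1} + q_{i-2} with p_{-2}=0, p_{-1}=1, q_{-2}=1, q_{-1}=0:
  i=0: a_0=4, p_0 = 4*1 + 0 = 4, q_0 = 4*0 + 1 = 1.
  i=1: a_1=5, p_1 = 5*4 + 1 = 21, q_1 = 5*1 + 0 = 5.
  i=2: a_2=4, p_2 = 4*21 + 4 = 88, q_2 = 4*5 + 1 = 21.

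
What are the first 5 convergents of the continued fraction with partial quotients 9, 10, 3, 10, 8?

Using the convergent recurrence p_i = a_i*p_{i-1} + p_{i-2}, q_i = a_i*q_{i-1} + q_{i-2} with p_{-2}=0, p_{-1}=1, q_{-2}=1, q_{-1}=0:
  i=0: a_0=9, p_0 = 9*1 + 0 = 9, q_0 = 9*0 + 1 = 1.
  i=1: a_1=10, p_1 = 10*9 + 1 = 91, q_1 = 10*1 + 0 = 10.
  i=2: a_2=3, p_2 = 3*91 + 9 = 282, q_2 = 3*10 + 1 = 31.
  i=3: a_3=10, p_3 = 10*282 + 91 = 2911, q_3 = 10*31 + 10 = 320.
  i=4: a_4=8, p_4 = 8*2911 + 282 = 23570, q_4 = 8*320 + 31 = 2591.

9/1, 91/10, 282/31, 2911/320, 23570/2591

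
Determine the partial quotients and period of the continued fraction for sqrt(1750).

[41; (1, 4, 1, 82)]

Write x_i = (sqrt(1750) + m_i)/d_i with (m_0, d_0) = (0, 1). a_0 = floor(sqrt(1750)) = 41, since 41^2 = 1681 <= 1750 < 1764 = 42^2.
Iterate m_{i+1} = d_i*a_i - m_i, d_{i+1} = (1750 - m_{i+1}^2)/d_i, a_{i+1} = floor((a_0 + m_{i+1})/d_{i+1}):
  m_1 = 1*41 - 0 = 41, d_1 = (1750 - 41^2)/1 = 69/1 = 69, a_1 = floor((41 + 41)/69) = 1.
  m_2 = 69*1 - 41 = 28, d_2 = (1750 - 28^2)/69 = 966/69 = 14, a_2 = floor((41 + 28)/14) = 4.
  m_3 = 14*4 - 28 = 28, d_3 = (1750 - 28^2)/14 = 966/14 = 69, a_3 = floor((41 + 28)/69) = 1.
  m_4 = 69*1 - 28 = 41, d_4 = (1750 - 41^2)/69 = 69/69 = 1, a_4 = floor((41 + 41)/1) = 82.
  m_5 = 1*82 - 41 = 41, d_5 = (1750 - 41^2)/1 = 69/1 = 69: (m_5, d_5) = (m_1, d_1) = (41, 69), so from here the quotients repeat a_1, ..., a_4; the period length is 4.
Hence the expansion of sqrt(1750) is a_0 = 41 followed by the repeating block 1, 4, 1, 82 (period 4).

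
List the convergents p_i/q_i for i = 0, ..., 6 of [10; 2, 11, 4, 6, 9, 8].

Using the convergent recurrence p_i = a_i*p_{i-1} + p_{i-2}, q_i = a_i*q_{i-1} + q_{i-2} with p_{-2}=0, p_{-1}=1, q_{-2}=1, q_{-1}=0:
  i=0: a_0=10, p_0 = 10*1 + 0 = 10, q_0 = 10*0 + 1 = 1.
  i=1: a_1=2, p_1 = 2*10 + 1 = 21, q_1 = 2*1 + 0 = 2.
  i=2: a_2=11, p_2 = 11*21 + 10 = 241, q_2 = 11*2 + 1 = 23.
  i=3: a_3=4, p_3 = 4*241 + 21 = 985, q_3 = 4*23 + 2 = 94.
  i=4: a_4=6, p_4 = 6*985 + 241 = 6151, q_4 = 6*94 + 23 = 587.
  i=5: a_5=9, p_5 = 9*6151 + 985 = 56344, q_5 = 9*587 + 94 = 5377.
  i=6: a_6=8, p_6 = 8*56344 + 6151 = 456903, q_6 = 8*5377 + 587 = 43603.

10/1, 21/2, 241/23, 985/94, 6151/587, 56344/5377, 456903/43603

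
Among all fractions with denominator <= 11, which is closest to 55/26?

Expand x = 55/26 as a continued fraction with the Euclidean algorithm:
  55 = 2*26 + 3, so a_0 = 2.
  26 = 8*3 + 2, so a_1 = 8.
  3 = 1*2 + 1, so a_2 = 1.
  2 = 2*1 + 0, so a_3 = 2.
so x = [2; 8, 1, 2].
Convergents (p_i = a_i*p_{i-1} + p_{i-2}, q_i = a_i*q_{i-1} + q_{i-2} with p_{-2}=0, p_{-1}=1, q_{-2}=1, q_{-1}=0), until the denominator exceeds 11:
  i=0: a_0=2, p_0 = 2*1 + 0 = 2, q_0 = 2*0 + 1 = 1.
  i=1: a_1=8, p_1 = 8*2 + 1 = 17, q_1 = 8*1 + 0 = 8.
  i=2: a_2=1, p_2 = 1*17 + 2 = 19, q_2 = 1*8 + 1 = 9.
  i=3: a_3=2, p_3 = 2*19 + 17 = 55, q_3 = 2*9 + 8 = 26.
q_3 = 26 > 11, so the last convergent with denominator <= 11 is p_2/q_2 = 19/9.
The closest fraction with denominator <= 11 is either p_2/q_2 or the intermediate fraction (k*p_2 + p_1)/(k*q_2 + q_1) with the largest k >= 1 whose denominator stays <= 11; these approach x as k grows, and every other convergent or intermediate fraction in range is farther away.
Largest k: floor((11 - q_1)/q_2) = floor((11 - 8)/9) = 0.
Since k = 0, no intermediate fraction beyond p_2/q_2 has denominator <= 11, so the convergent 19/9 is the closest (its error is |55*9 - 19*26|/(26*9) = 1/234).

19/9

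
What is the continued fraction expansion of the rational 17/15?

Run the Euclidean algorithm on 17 and 15; the successive quotients are the partial quotients a_0, a_1, ... (each step inverts the fractional part left over by the previous one):
  17 = 1*15 + 2, so a_0 = 1.
  15 = 7*2 + 1, so a_1 = 7.
  2 = 2*1 + 0, so a_2 = 2.
The remainder reaches 0 after 3 divisions, so the expansion has 3 partial quotients, read off in order.

[1; 7, 2]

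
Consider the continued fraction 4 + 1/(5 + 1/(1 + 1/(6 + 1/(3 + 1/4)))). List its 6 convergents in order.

Using the convergent recurrence p_i = a_i*p_{i-1} + p_{i-2}, q_i = a_i*q_{i-1} + q_{i-2} with p_{-2}=0, p_{-1}=1, q_{-2}=1, q_{-1}=0:
  i=0: a_0=4, p_0 = 4*1 + 0 = 4, q_0 = 4*0 + 1 = 1.
  i=1: a_1=5, p_1 = 5*4 + 1 = 21, q_1 = 5*1 + 0 = 5.
  i=2: a_2=1, p_2 = 1*21 + 4 = 25, q_2 = 1*5 + 1 = 6.
  i=3: a_3=6, p_3 = 6*25 + 21 = 171, q_3 = 6*6 + 5 = 41.
  i=4: a_4=3, p_4 = 3*171 + 25 = 538, q_4 = 3*41 + 6 = 129.
  i=5: a_5=4, p_5 = 4*538 + 171 = 2323, q_5 = 4*129 + 41 = 557.

4/1, 21/5, 25/6, 171/41, 538/129, 2323/557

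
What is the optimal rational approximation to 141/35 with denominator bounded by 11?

Expand x = 141/35 as a continued fraction with the Euclidean algorithm:
  141 = 4*35 + 1, so a_0 = 4.
  35 = 35*1 + 0, so a_1 = 35.
so x = [4; 35].
Convergents (p_i = a_i*p_{i-1} + p_{i-2}, q_i = a_i*q_{i-1} + q_{i-2} with p_{-2}=0, p_{-1}=1, q_{-2}=1, q_{-1}=0), until the denominator exceeds 11:
  i=0: a_0=4, p_0 = 4*1 + 0 = 4, q_0 = 4*0 + 1 = 1.
  i=1: a_1=35, p_1 = 35*4 + 1 = 141, q_1 = 35*1 + 0 = 35.
q_1 = 35 > 11, so the last convergent with denominator <= 11 is p_0/q_0 = 4/1.
The closest fraction with denominator <= 11 is either p_0/q_0 or the intermediate fraction (k*p_0 + p_{-1})/(k*q_0 + q_{-1}) with the largest k >= 1 whose denominator stays <= 11; these approach x as k grows, and every other convergent or intermediate fraction in range is farther away.
Largest k: floor((11 - q_{-1})/q_0) = floor((11 - 0)/1) = 11 (using the seeds p_{-1} = 1, q_{-1} = 0).
That gives (11*4 + 1)/(11*1 + 0) = 45/11.
Compare the errors: |x - 4/1| = |141*1 - 4*35|/(35*1) = 1/35, and |x - 45/11| = |141*11 - 45*35|/(35*11) = 24/385.
Cross-multiplying, 1*385 = 385 < 840 = 24*35, so 1/35 is smaller: the convergent 4/1 is closer to x than 45/11.

4/1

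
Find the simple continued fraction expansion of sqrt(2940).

[54; (4, 1, 1, 26, 1, 1, 4, 108)]

Write x_i = (sqrt(2940) + m_i)/d_i with (m_0, d_0) = (0, 1). a_0 = floor(sqrt(2940)) = 54, since 54^2 = 2916 <= 2940 < 3025 = 55^2.
Iterate m_{i+1} = d_i*a_i - m_i, d_{i+1} = (2940 - m_{i+1}^2)/d_i, a_{i+1} = floor((a_0 + m_{i+1})/d_{i+1}):
  m_1 = 1*54 - 0 = 54, d_1 = (2940 - 54^2)/1 = 24/1 = 24, a_1 = floor((54 + 54)/24) = 4.
  m_2 = 24*4 - 54 = 42, d_2 = (2940 - 42^2)/24 = 1176/24 = 49, a_2 = floor((54 + 42)/49) = 1.
  m_3 = 49*1 - 42 = 7, d_3 = (2940 - 7^2)/49 = 2891/49 = 59, a_3 = floor((54 + 7)/59) = 1.
  m_4 = 59*1 - 7 = 52, d_4 = (2940 - 52^2)/59 = 236/59 = 4, a_4 = floor((54 + 52)/4) = 26.
  m_5 = 4*26 - 52 = 52, d_5 = (2940 - 52^2)/4 = 236/4 = 59, a_5 = floor((54 + 52)/59) = 1.
  m_6 = 59*1 - 52 = 7, d_6 = (2940 - 7^2)/59 = 2891/59 = 49, a_6 = floor((54 + 7)/49) = 1.
  m_7 = 49*1 - 7 = 42, d_7 = (2940 - 42^2)/49 = 1176/49 = 24, a_7 = floor((54 + 42)/24) = 4.
  m_8 = 24*4 - 42 = 54, d_8 = (2940 - 54^2)/24 = 24/24 = 1, a_8 = floor((54 + 54)/1) = 108.
  m_9 = 1*108 - 54 = 54, d_9 = (2940 - 54^2)/1 = 24/1 = 24: (m_9, d_9) = (m_1, d_1) = (54, 24), so from here the quotients repeat a_1, ..., a_8; the period length is 8.
Hence the expansion of sqrt(2940) is a_0 = 54 followed by the repeating block 4, 1, 1, 26, 1, 1, 4, 108 (period 8).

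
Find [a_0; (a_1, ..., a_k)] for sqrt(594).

Write x_i = (sqrt(594) + m_i)/d_i with (m_0, d_0) = (0, 1). a_0 = floor(sqrt(594)) = 24, since 24^2 = 576 <= 594 < 625 = 25^2.
Iterate m_{i+1} = d_i*a_i - m_i, d_{i+1} = (594 - m_{i+1}^2)/d_i, a_{i+1} = floor((a_0 + m_{i+1})/d_{i+1}):
  m_1 = 1*24 - 0 = 24, d_1 = (594 - 24^2)/1 = 18/1 = 18, a_1 = floor((24 + 24)/18) = 2.
  m_2 = 18*2 - 24 = 12, d_2 = (594 - 12^2)/18 = 450/18 = 25, a_2 = floor((24 + 12)/25) = 1.
  m_3 = 25*1 - 12 = 13, d_3 = (594 - 13^2)/25 = 425/25 = 17, a_3 = floor((24 + 13)/17) = 2.
  m_4 = 17*2 - 13 = 21, d_4 = (594 - 21^2)/17 = 153/17 = 9, a_4 = floor((24 + 21)/9) = 5.
  m_5 = 9*5 - 21 = 24, d_5 = (594 - 24^2)/9 = 18/9 = 2, a_5 = floor((24 + 24)/2) = 24.
  m_6 = 2*24 - 24 = 24, d_6 = (594 - 24^2)/2 = 18/2 = 9, a_6 = floor((24 + 24)/9) = 5.
  m_7 = 9*5 - 24 = 21, d_7 = (594 - 21^2)/9 = 153/9 = 17, a_7 = floor((24 + 21)/17) = 2.
  m_8 = 17*2 - 21 = 13, d_8 = (594 - 13^2)/17 = 425/17 = 25, a_8 = floor((24 + 13)/25) = 1.
  m_9 = 25*1 - 13 = 12, d_9 = (594 - 12^2)/25 = 450/25 = 18, a_9 = floor((24 + 12)/18) = 2.
  m_10 = 18*2 - 12 = 24, d_10 = (594 - 24^2)/18 = 18/18 = 1, a_10 = floor((24 + 24)/1) = 48.
  m_11 = 1*48 - 24 = 24, d_11 = (594 - 24^2)/1 = 18/1 = 18: (m_11, d_11) = (m_1, d_1) = (24, 18), so from here the quotients repeat a_1, ..., a_10; the period length is 10.
Hence the expansion of sqrt(594) is a_0 = 24 followed by the repeating block 2, 1, 2, 5, 24, 5, 2, 1, 2, 48 (period 10).

[24; (2, 1, 2, 5, 24, 5, 2, 1, 2, 48)]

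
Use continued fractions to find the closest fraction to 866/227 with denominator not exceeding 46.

103/27

Expand x = 866/227 as a continued fraction with the Euclidean algorithm:
  866 = 3*227 + 185, so a_0 = 3.
  227 = 1*185 + 42, so a_1 = 1.
  185 = 4*42 + 17, so a_2 = 4.
  42 = 2*17 + 8, so a_3 = 2.
  17 = 2*8 + 1, so a_4 = 2.
  8 = 8*1 + 0, so a_5 = 8.
so x = [3; 1, 4, 2, 2, 8].
Convergents (p_i = a_i*p_{i-1} + p_{i-2}, q_i = a_i*q_{i-1} + q_{i-2} with p_{-2}=0, p_{-1}=1, q_{-2}=1, q_{-1}=0), until the denominator exceeds 46:
  i=0: a_0=3, p_0 = 3*1 + 0 = 3, q_0 = 3*0 + 1 = 1.
  i=1: a_1=1, p_1 = 1*3 + 1 = 4, q_1 = 1*1 + 0 = 1.
  i=2: a_2=4, p_2 = 4*4 + 3 = 19, q_2 = 4*1 + 1 = 5.
  i=3: a_3=2, p_3 = 2*19 + 4 = 42, q_3 = 2*5 + 1 = 11.
  i=4: a_4=2, p_4 = 2*42 + 19 = 103, q_4 = 2*11 + 5 = 27.
  i=5: a_5=8, p_5 = 8*103 + 42 = 866, q_5 = 8*27 + 11 = 227.
q_5 = 227 > 46, so the last convergent with denominator <= 46 is p_4/q_4 = 103/27.
The closest fraction with denominator <= 46 is either p_4/q_4 or the intermediate fraction (k*p_4 + p_3)/(k*q_4 + q_3) with the largest k >= 1 whose denominator stays <= 46; these approach x as k grows, and every other convergent or intermediate fraction in range is farther away.
Largest k: floor((46 - q_3)/q_4) = floor((46 - 11)/27) = 1.
That gives (1*103 + 42)/(1*27 + 11) = 145/38.
Compare the errors: |x - 103/27| = |866*27 - 103*227|/(227*27) = 1/6129, and |x - 145/38| = |866*38 - 145*227|/(227*38) = 7/8626.
Cross-multiplying, 1*8626 = 8626 < 42903 = 7*6129, so 1/6129 is smaller: the convergent 103/27 is closer to x than 145/38.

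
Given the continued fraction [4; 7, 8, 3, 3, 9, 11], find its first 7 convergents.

4/1, 29/7, 236/57, 737/178, 2447/591, 22760/5497, 252807/61058

Using the convergent recurrence p_i = a_i*p_{i-1} + p_{i-2}, q_i = a_i*q_{i-1} + q_{i-2} with p_{-2}=0, p_{-1}=1, q_{-2}=1, q_{-1}=0:
  i=0: a_0=4, p_0 = 4*1 + 0 = 4, q_0 = 4*0 + 1 = 1.
  i=1: a_1=7, p_1 = 7*4 + 1 = 29, q_1 = 7*1 + 0 = 7.
  i=2: a_2=8, p_2 = 8*29 + 4 = 236, q_2 = 8*7 + 1 = 57.
  i=3: a_3=3, p_3 = 3*236 + 29 = 737, q_3 = 3*57 + 7 = 178.
  i=4: a_4=3, p_4 = 3*737 + 236 = 2447, q_4 = 3*178 + 57 = 591.
  i=5: a_5=9, p_5 = 9*2447 + 737 = 22760, q_5 = 9*591 + 178 = 5497.
  i=6: a_6=11, p_6 = 11*22760 + 2447 = 252807, q_6 = 11*5497 + 591 = 61058.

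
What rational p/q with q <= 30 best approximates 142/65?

Expand x = 142/65 as a continued fraction with the Euclidean algorithm:
  142 = 2*65 + 12, so a_0 = 2.
  65 = 5*12 + 5, so a_1 = 5.
  12 = 2*5 + 2, so a_2 = 2.
  5 = 2*2 + 1, so a_3 = 2.
  2 = 2*1 + 0, so a_4 = 2.
so x = [2; 5, 2, 2, 2].
Convergents (p_i = a_i*p_{i-1} + p_{i-2}, q_i = a_i*q_{i-1} + q_{i-2} with p_{-2}=0, p_{-1}=1, q_{-2}=1, q_{-1}=0), until the denominator exceeds 30:
  i=0: a_0=2, p_0 = 2*1 + 0 = 2, q_0 = 2*0 + 1 = 1.
  i=1: a_1=5, p_1 = 5*2 + 1 = 11, q_1 = 5*1 + 0 = 5.
  i=2: a_2=2, p_2 = 2*11 + 2 = 24, q_2 = 2*5 + 1 = 11.
  i=3: a_3=2, p_3 = 2*24 + 11 = 59, q_3 = 2*11 + 5 = 27.
  i=4: a_4=2, p_4 = 2*59 + 24 = 142, q_4 = 2*27 + 11 = 65.
q_4 = 65 > 30, so the last convergent with denominator <= 30 is p_3/q_3 = 59/27.
The closest fraction with denominator <= 30 is either p_3/q_3 or the intermediate fraction (k*p_3 + p_2)/(k*q_3 + q_2) with the largest k >= 1 whose denominator stays <= 30; these approach x as k grows, and every other convergent or intermediate fraction in range is farther away.
Largest k: floor((30 - q_2)/q_3) = floor((30 - 11)/27) = 0.
Since k = 0, no intermediate fraction beyond p_3/q_3 has denominator <= 30, so the convergent 59/27 is the closest (its error is |142*27 - 59*65|/(65*27) = 1/1755).

59/27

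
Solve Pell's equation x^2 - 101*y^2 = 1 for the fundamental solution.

First expand sqrt(101) as a continued fraction. With x_i = (sqrt(101) + m_i)/d_i and (m_0, d_0) = (0, 1): a_0 = floor(sqrt(101)) = 10, since 10^2 = 100 <= 101 < 121 = 11^2.
Iterate m_{i+1} = d_i*a_i - m_i, d_{i+1} = (101 - m_{i+1}^2)/d_i, a_{i+1} = floor((a_0 + m_{i+1})/d_{i+1}):
  m_1 = 1*10 - 0 = 10, d_1 = (101 - 10^2)/1 = 1/1 = 1, a_1 = floor((10 + 10)/1) = 20.
  m_2 = 1*20 - 10 = 10, d_2 = (101 - 10^2)/1 = 1/1 = 1: (m_2, d_2) = (m_1, d_1) = (10, 1), so from here the quotient a_1 repeats; the period length is 1.
So sqrt(101) = [10; (20)] with period length k = 1.
k is odd, so (p_{k-1}, q_{k-1}) only solves x^2 - 101y^2 = -1 and the fundamental solution of x^2 - 101y^2 = 1 is (p_{2k-1}, q_{2k-1}) = (p_1, q_1); compute convergents through index 1, running through the period twice.
Convergents (p_i = a_i*p_{i-1} + p_{i-2}, q_i = a_i*q_{i-1} + q_{i-2} with p_{-2}=0, p_{-1}=1, q_{-2}=1, q_{-1}=0):
  i=0: a_0=10, p_0 = 10*1 + 0 = 10, q_0 = 10*0 + 1 = 1.
  i=1: a_1=20, p_1 = 20*10 + 1 = 201, q_1 = 20*1 + 0 = 20.
Indeed p_0^2 - 101*q_0^2 = 100 - 101 = -1, not +1.
Check: 201^2 - 101*20^2 = 40401 - 40400 = 1, so (x, y) = (201, 20) solves the equation, and by the theorem it is the least positive solution.

(x, y) = (201, 20)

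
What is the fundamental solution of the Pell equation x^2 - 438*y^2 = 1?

First expand sqrt(438) as a continued fraction. With x_i = (sqrt(438) + m_i)/d_i and (m_0, d_0) = (0, 1): a_0 = floor(sqrt(438)) = 20, since 20^2 = 400 <= 438 < 441 = 21^2.
Iterate m_{i+1} = d_i*a_i - m_i, d_{i+1} = (438 - m_{i+1}^2)/d_i, a_{i+1} = floor((a_0 + m_{i+1})/d_{i+1}):
  m_1 = 1*20 - 0 = 20, d_1 = (438 - 20^2)/1 = 38/1 = 38, a_1 = floor((20 + 20)/38) = 1.
  m_2 = 38*1 - 20 = 18, d_2 = (438 - 18^2)/38 = 114/38 = 3, a_2 = floor((20 + 18)/3) = 12.
  m_3 = 3*12 - 18 = 18, d_3 = (438 - 18^2)/3 = 114/3 = 38, a_3 = floor((20 + 18)/38) = 1.
  m_4 = 38*1 - 18 = 20, d_4 = (438 - 20^2)/38 = 38/38 = 1, a_4 = floor((20 + 20)/1) = 40.
  m_5 = 1*40 - 20 = 20, d_5 = (438 - 20^2)/1 = 38/1 = 38: (m_5, d_5) = (m_1, d_1) = (20, 38), so from here the quotients repeat a_1, ..., a_4; the period length is 4.
So sqrt(438) = [20; (1, 12, 1, 40)] with period length k = 4.
k is even, so the fundamental solution of x^2 - 438y^2 = 1 is (p_{k-1}, q_{k-1}) = (p_3, q_3); compute convergents through index 3.
Convergents (p_i = a_i*p_{i-1} + p_{i-2}, q_i = a_i*q_{i-1} + q_{i-2} with p_{-2}=0, p_{-1}=1, q_{-2}=1, q_{-1}=0):
  i=0: a_0=20, p_0 = 20*1 + 0 = 20, q_0 = 20*0 + 1 = 1.
  i=1: a_1=1, p_1 = 1*20 + 1 = 21, q_1 = 1*1 + 0 = 1.
  i=2: a_2=12, p_2 = 12*21 + 20 = 272, q_2 = 12*1 + 1 = 13.
  i=3: a_3=1, p_3 = 1*272 + 21 = 293, q_3 = 1*13 + 1 = 14.
Check: 293^2 - 438*14^2 = 85849 - 85848 = 1, so (x, y) = (293, 14) solves the equation, and by the theorem it is the least positive solution.

(x, y) = (293, 14)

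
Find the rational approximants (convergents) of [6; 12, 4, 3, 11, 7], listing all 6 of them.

6/1, 73/12, 298/49, 967/159, 10935/1798, 77512/12745

Using the convergent recurrence p_i = a_i*p_{i-1} + p_{i-2}, q_i = a_i*q_{i-1} + q_{i-2} with p_{-2}=0, p_{-1}=1, q_{-2}=1, q_{-1}=0:
  i=0: a_0=6, p_0 = 6*1 + 0 = 6, q_0 = 6*0 + 1 = 1.
  i=1: a_1=12, p_1 = 12*6 + 1 = 73, q_1 = 12*1 + 0 = 12.
  i=2: a_2=4, p_2 = 4*73 + 6 = 298, q_2 = 4*12 + 1 = 49.
  i=3: a_3=3, p_3 = 3*298 + 73 = 967, q_3 = 3*49 + 12 = 159.
  i=4: a_4=11, p_4 = 11*967 + 298 = 10935, q_4 = 11*159 + 49 = 1798.
  i=5: a_5=7, p_5 = 7*10935 + 967 = 77512, q_5 = 7*1798 + 159 = 12745.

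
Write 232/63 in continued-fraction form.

[3; 1, 2, 6, 1, 2]

Run the Euclidean algorithm on 232 and 63; the successive quotients are the partial quotients a_0, a_1, ... (each step inverts the fractional part left over by the previous one):
  232 = 3*63 + 43, so a_0 = 3.
  63 = 1*43 + 20, so a_1 = 1.
  43 = 2*20 + 3, so a_2 = 2.
  20 = 6*3 + 2, so a_3 = 6.
  3 = 1*2 + 1, so a_4 = 1.
  2 = 2*1 + 0, so a_5 = 2.
The remainder reaches 0 after 6 divisions, so the expansion has 6 partial quotients, read off in order.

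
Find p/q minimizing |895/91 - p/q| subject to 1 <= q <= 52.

Expand x = 895/91 as a continued fraction with the Euclidean algorithm:
  895 = 9*91 + 76, so a_0 = 9.
  91 = 1*76 + 15, so a_1 = 1.
  76 = 5*15 + 1, so a_2 = 5.
  15 = 15*1 + 0, so a_3 = 15.
so x = [9; 1, 5, 15].
Convergents (p_i = a_i*p_{i-1} + p_{i-2}, q_i = a_i*q_{i-1} + q_{i-2} with p_{-2}=0, p_{-1}=1, q_{-2}=1, q_{-1}=0), until the denominator exceeds 52:
  i=0: a_0=9, p_0 = 9*1 + 0 = 9, q_0 = 9*0 + 1 = 1.
  i=1: a_1=1, p_1 = 1*9 + 1 = 10, q_1 = 1*1 + 0 = 1.
  i=2: a_2=5, p_2 = 5*10 + 9 = 59, q_2 = 5*1 + 1 = 6.
  i=3: a_3=15, p_3 = 15*59 + 10 = 895, q_3 = 15*6 + 1 = 91.
q_3 = 91 > 52, so the last convergent with denominator <= 52 is p_2/q_2 = 59/6.
The closest fraction with denominator <= 52 is either p_2/q_2 or the intermediate fraction (k*p_2 + p_1)/(k*q_2 + q_1) with the largest k >= 1 whose denominator stays <= 52; these approach x as k grows, and every other convergent or intermediate fraction in range is farther away.
Largest k: floor((52 - q_1)/q_2) = floor((52 - 1)/6) = 8.
That gives (8*59 + 10)/(8*6 + 1) = 482/49.
Compare the errors: |x - 59/6| = |895*6 - 59*91|/(91*6) = 1/546, and |x - 482/49| = |895*49 - 482*91|/(91*49) = 7/4459.
Cross-multiplying, 7*546 = 3822 < 4459 = 1*4459, so 7/4459 is smaller: the intermediate fraction 482/49 is closer to x than 59/6.

482/49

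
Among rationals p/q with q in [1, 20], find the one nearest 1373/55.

Expand x = 1373/55 as a continued fraction with the Euclidean algorithm:
  1373 = 24*55 + 53, so a_0 = 24.
  55 = 1*53 + 2, so a_1 = 1.
  53 = 26*2 + 1, so a_2 = 26.
  2 = 2*1 + 0, so a_3 = 2.
so x = [24; 1, 26, 2].
Convergents (p_i = a_i*p_{i-1} + p_{i-2}, q_i = a_i*q_{i-1} + q_{i-2} with p_{-2}=0, p_{-1}=1, q_{-2}=1, q_{-1}=0), until the denominator exceeds 20:
  i=0: a_0=24, p_0 = 24*1 + 0 = 24, q_0 = 24*0 + 1 = 1.
  i=1: a_1=1, p_1 = 1*24 + 1 = 25, q_1 = 1*1 + 0 = 1.
  i=2: a_2=26, p_2 = 26*25 + 24 = 674, q_2 = 26*1 + 1 = 27.
q_2 = 27 > 20, so the last convergent with denominator <= 20 is p_1/q_1 = 25/1.
The closest fraction with denominator <= 20 is either p_1/q_1 or the intermediate fraction (k*p_1 + p_0)/(k*q_1 + q_0) with the largest k >= 1 whose denominator stays <= 20; these approach x as k grows, and every other convergent or intermediate fraction in range is farther away.
Largest k: floor((20 - q_0)/q_1) = floor((20 - 1)/1) = 19.
That gives (19*25 + 24)/(19*1 + 1) = 499/20.
Compare the errors: |x - 25/1| = |1373*1 - 25*55|/(55*1) = 2/55, and |x - 499/20| = |1373*20 - 499*55|/(55*20) = 15/1100.
Cross-multiplying, 15*55 = 825 < 2200 = 2*1100, so 15/1100 is smaller: the intermediate fraction 499/20 is closer to x than 25/1.

499/20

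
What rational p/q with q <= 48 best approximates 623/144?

Expand x = 623/144 as a continued fraction with the Euclidean algorithm:
  623 = 4*144 + 47, so a_0 = 4.
  144 = 3*47 + 3, so a_1 = 3.
  47 = 15*3 + 2, so a_2 = 15.
  3 = 1*2 + 1, so a_3 = 1.
  2 = 2*1 + 0, so a_4 = 2.
so x = [4; 3, 15, 1, 2].
Convergents (p_i = a_i*p_{i-1} + p_{i-2}, q_i = a_i*q_{i-1} + q_{i-2} with p_{-2}=0, p_{-1}=1, q_{-2}=1, q_{-1}=0), until the denominator exceeds 48:
  i=0: a_0=4, p_0 = 4*1 + 0 = 4, q_0 = 4*0 + 1 = 1.
  i=1: a_1=3, p_1 = 3*4 + 1 = 13, q_1 = 3*1 + 0 = 3.
  i=2: a_2=15, p_2 = 15*13 + 4 = 199, q_2 = 15*3 + 1 = 46.
  i=3: a_3=1, p_3 = 1*199 + 13 = 212, q_3 = 1*46 + 3 = 49.
q_3 = 49 > 48, so the last convergent with denominator <= 48 is p_2/q_2 = 199/46.
The closest fraction with denominator <= 48 is either p_2/q_2 or the intermediate fraction (k*p_2 + p_1)/(k*q_2 + q_1) with the largest k >= 1 whose denominator stays <= 48; these approach x as k grows, and every other convergent or intermediate fraction in range is farther away.
Largest k: floor((48 - q_1)/q_2) = floor((48 - 3)/46) = 0.
Since k = 0, no intermediate fraction beyond p_2/q_2 has denominator <= 48, so the convergent 199/46 is the closest (its error is |623*46 - 199*144|/(144*46) = 2/6624).

199/46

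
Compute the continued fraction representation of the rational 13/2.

[6; 2]

Run the Euclidean algorithm on 13 and 2; the successive quotients are the partial quotients a_0, a_1, ... (each step inverts the fractional part left over by the previous one):
  13 = 6*2 + 1, so a_0 = 6.
  2 = 2*1 + 0, so a_1 = 2.
The remainder reaches 0 after 2 divisions, so the expansion has 2 partial quotients, read off in order.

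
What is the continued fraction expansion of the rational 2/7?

Run the Euclidean algorithm on 2 and 7; the successive quotients are the partial quotients a_0, a_1, ... (each step inverts the fractional part left over by the previous one):
  2 = 0*7 + 2, so a_0 = 0.
  7 = 3*2 + 1, so a_1 = 3.
  2 = 2*1 + 0, so a_2 = 2.
The remainder reaches 0 after 3 divisions, so the expansion has 3 partial quotients, read off in order.

[0; 3, 2]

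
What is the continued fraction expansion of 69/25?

Run the Euclidean algorithm on 69 and 25; the successive quotients are the partial quotients a_0, a_1, ... (each step inverts the fractional part left over by the previous one):
  69 = 2*25 + 19, so a_0 = 2.
  25 = 1*19 + 6, so a_1 = 1.
  19 = 3*6 + 1, so a_2 = 3.
  6 = 6*1 + 0, so a_3 = 6.
The remainder reaches 0 after 4 divisions, so the expansion has 4 partial quotients, read off in order.

[2; 1, 3, 6]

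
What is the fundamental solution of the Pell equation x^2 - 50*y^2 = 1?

(x, y) = (99, 14)

First expand sqrt(50) as a continued fraction. With x_i = (sqrt(50) + m_i)/d_i and (m_0, d_0) = (0, 1): a_0 = floor(sqrt(50)) = 7, since 7^2 = 49 <= 50 < 64 = 8^2.
Iterate m_{i+1} = d_i*a_i - m_i, d_{i+1} = (50 - m_{i+1}^2)/d_i, a_{i+1} = floor((a_0 + m_{i+1})/d_{i+1}):
  m_1 = 1*7 - 0 = 7, d_1 = (50 - 7^2)/1 = 1/1 = 1, a_1 = floor((7 + 7)/1) = 14.
  m_2 = 1*14 - 7 = 7, d_2 = (50 - 7^2)/1 = 1/1 = 1: (m_2, d_2) = (m_1, d_1) = (7, 1), so from here the quotient a_1 repeats; the period length is 1.
So sqrt(50) = [7; (14)] with period length k = 1.
k is odd, so (p_{k-1}, q_{k-1}) only solves x^2 - 50y^2 = -1 and the fundamental solution of x^2 - 50y^2 = 1 is (p_{2k-1}, q_{2k-1}) = (p_1, q_1); compute convergents through index 1, running through the period twice.
Convergents (p_i = a_i*p_{i-1} + p_{i-2}, q_i = a_i*q_{i-1} + q_{i-2} with p_{-2}=0, p_{-1}=1, q_{-2}=1, q_{-1}=0):
  i=0: a_0=7, p_0 = 7*1 + 0 = 7, q_0 = 7*0 + 1 = 1.
  i=1: a_1=14, p_1 = 14*7 + 1 = 99, q_1 = 14*1 + 0 = 14.
Indeed p_0^2 - 50*q_0^2 = 49 - 50 = -1, not +1.
Check: 99^2 - 50*14^2 = 9801 - 9800 = 1, so (x, y) = (99, 14) solves the equation, and by the theorem it is the least positive solution.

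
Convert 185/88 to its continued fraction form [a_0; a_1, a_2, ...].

Run the Euclidean algorithm on 185 and 88; the successive quotients are the partial quotients a_0, a_1, ... (each step inverts the fractional part left over by the previous one):
  185 = 2*88 + 9, so a_0 = 2.
  88 = 9*9 + 7, so a_1 = 9.
  9 = 1*7 + 2, so a_2 = 1.
  7 = 3*2 + 1, so a_3 = 3.
  2 = 2*1 + 0, so a_4 = 2.
The remainder reaches 0 after 5 divisions, so the expansion has 5 partial quotients, read off in order.

[2; 9, 1, 3, 2]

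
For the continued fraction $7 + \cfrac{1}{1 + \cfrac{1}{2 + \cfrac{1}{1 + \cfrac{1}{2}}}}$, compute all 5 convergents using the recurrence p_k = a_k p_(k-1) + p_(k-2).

7/1, 8/1, 23/3, 31/4, 85/11

Using the convergent recurrence p_i = a_i*p_{i-1} + p_{i-2}, q_i = a_i*q_{i-1} + q_{i-2} with p_{-2}=0, p_{-1}=1, q_{-2}=1, q_{-1}=0:
  i=0: a_0=7, p_0 = 7*1 + 0 = 7, q_0 = 7*0 + 1 = 1.
  i=1: a_1=1, p_1 = 1*7 + 1 = 8, q_1 = 1*1 + 0 = 1.
  i=2: a_2=2, p_2 = 2*8 + 7 = 23, q_2 = 2*1 + 1 = 3.
  i=3: a_3=1, p_3 = 1*23 + 8 = 31, q_3 = 1*3 + 1 = 4.
  i=4: a_4=2, p_4 = 2*31 + 23 = 85, q_4 = 2*4 + 3 = 11.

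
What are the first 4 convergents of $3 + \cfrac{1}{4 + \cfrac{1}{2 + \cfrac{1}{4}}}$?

Using the convergent recurrence p_i = a_i*p_{i-1} + p_{i-2}, q_i = a_i*q_{i-1} + q_{i-2} with p_{-2}=0, p_{-1}=1, q_{-2}=1, q_{-1}=0:
  i=0: a_0=3, p_0 = 3*1 + 0 = 3, q_0 = 3*0 + 1 = 1.
  i=1: a_1=4, p_1 = 4*3 + 1 = 13, q_1 = 4*1 + 0 = 4.
  i=2: a_2=2, p_2 = 2*13 + 3 = 29, q_2 = 2*4 + 1 = 9.
  i=3: a_3=4, p_3 = 4*29 + 13 = 129, q_3 = 4*9 + 4 = 40.

3/1, 13/4, 29/9, 129/40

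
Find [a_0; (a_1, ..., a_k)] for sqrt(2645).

[51; (2, 3, 20, 3, 2, 102)]

Write x_i = (sqrt(2645) + m_i)/d_i with (m_0, d_0) = (0, 1). a_0 = floor(sqrt(2645)) = 51, since 51^2 = 2601 <= 2645 < 2704 = 52^2.
Iterate m_{i+1} = d_i*a_i - m_i, d_{i+1} = (2645 - m_{i+1}^2)/d_i, a_{i+1} = floor((a_0 + m_{i+1})/d_{i+1}):
  m_1 = 1*51 - 0 = 51, d_1 = (2645 - 51^2)/1 = 44/1 = 44, a_1 = floor((51 + 51)/44) = 2.
  m_2 = 44*2 - 51 = 37, d_2 = (2645 - 37^2)/44 = 1276/44 = 29, a_2 = floor((51 + 37)/29) = 3.
  m_3 = 29*3 - 37 = 50, d_3 = (2645 - 50^2)/29 = 145/29 = 5, a_3 = floor((51 + 50)/5) = 20.
  m_4 = 5*20 - 50 = 50, d_4 = (2645 - 50^2)/5 = 145/5 = 29, a_4 = floor((51 + 50)/29) = 3.
  m_5 = 29*3 - 50 = 37, d_5 = (2645 - 37^2)/29 = 1276/29 = 44, a_5 = floor((51 + 37)/44) = 2.
  m_6 = 44*2 - 37 = 51, d_6 = (2645 - 51^2)/44 = 44/44 = 1, a_6 = floor((51 + 51)/1) = 102.
  m_7 = 1*102 - 51 = 51, d_7 = (2645 - 51^2)/1 = 44/1 = 44: (m_7, d_7) = (m_1, d_1) = (51, 44), so from here the quotients repeat a_1, ..., a_6; the period length is 6.
Hence the expansion of sqrt(2645) is a_0 = 51 followed by the repeating block 2, 3, 20, 3, 2, 102 (period 6).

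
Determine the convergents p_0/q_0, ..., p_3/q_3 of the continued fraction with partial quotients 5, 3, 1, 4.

Using the convergent recurrence p_i = a_i*p_{i-1} + p_{i-2}, q_i = a_i*q_{i-1} + q_{i-2} with p_{-2}=0, p_{-1}=1, q_{-2}=1, q_{-1}=0:
  i=0: a_0=5, p_0 = 5*1 + 0 = 5, q_0 = 5*0 + 1 = 1.
  i=1: a_1=3, p_1 = 3*5 + 1 = 16, q_1 = 3*1 + 0 = 3.
  i=2: a_2=1, p_2 = 1*16 + 5 = 21, q_2 = 1*3 + 1 = 4.
  i=3: a_3=4, p_3 = 4*21 + 16 = 100, q_3 = 4*4 + 3 = 19.

5/1, 16/3, 21/4, 100/19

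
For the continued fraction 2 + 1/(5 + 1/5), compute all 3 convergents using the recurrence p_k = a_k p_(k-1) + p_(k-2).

Using the convergent recurrence p_i = a_i*p_{i-1} + p_{i-2}, q_i = a_i*q_{i-1} + q_{i-2} with p_{-2}=0, p_{-1}=1, q_{-2}=1, q_{-1}=0:
  i=0: a_0=2, p_0 = 2*1 + 0 = 2, q_0 = 2*0 + 1 = 1.
  i=1: a_1=5, p_1 = 5*2 + 1 = 11, q_1 = 5*1 + 0 = 5.
  i=2: a_2=5, p_2 = 5*11 + 2 = 57, q_2 = 5*5 + 1 = 26.

2/1, 11/5, 57/26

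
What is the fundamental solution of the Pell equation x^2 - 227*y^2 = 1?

First expand sqrt(227) as a continued fraction. With x_i = (sqrt(227) + m_i)/d_i and (m_0, d_0) = (0, 1): a_0 = floor(sqrt(227)) = 15, since 15^2 = 225 <= 227 < 256 = 16^2.
Iterate m_{i+1} = d_i*a_i - m_i, d_{i+1} = (227 - m_{i+1}^2)/d_i, a_{i+1} = floor((a_0 + m_{i+1})/d_{i+1}):
  m_1 = 1*15 - 0 = 15, d_1 = (227 - 15^2)/1 = 2/1 = 2, a_1 = floor((15 + 15)/2) = 15.
  m_2 = 2*15 - 15 = 15, d_2 = (227 - 15^2)/2 = 2/2 = 1, a_2 = floor((15 + 15)/1) = 30.
  m_3 = 1*30 - 15 = 15, d_3 = (227 - 15^2)/1 = 2/1 = 2: (m_3, d_3) = (m_1, d_1) = (15, 2), so from here the quotients repeat a_1, a_2; the period length is 2.
So sqrt(227) = [15; (15, 30)] with period length k = 2.
k is even, so the fundamental solution of x^2 - 227y^2 = 1 is (p_{k-1}, q_{k-1}) = (p_1, q_1); compute convergents through index 1.
Convergents (p_i = a_i*p_{i-1} + p_{i-2}, q_i = a_i*q_{i-1} + q_{i-2} with p_{-2}=0, p_{-1}=1, q_{-2}=1, q_{-1}=0):
  i=0: a_0=15, p_0 = 15*1 + 0 = 15, q_0 = 15*0 + 1 = 1.
  i=1: a_1=15, p_1 = 15*15 + 1 = 226, q_1 = 15*1 + 0 = 15.
Check: 226^2 - 227*15^2 = 51076 - 51075 = 1, so (x, y) = (226, 15) solves the equation, and by the theorem it is the least positive solution.

(x, y) = (226, 15)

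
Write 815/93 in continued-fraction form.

Run the Euclidean algorithm on 815 and 93; the successive quotients are the partial quotients a_0, a_1, ... (each step inverts the fractional part left over by the previous one):
  815 = 8*93 + 71, so a_0 = 8.
  93 = 1*71 + 22, so a_1 = 1.
  71 = 3*22 + 5, so a_2 = 3.
  22 = 4*5 + 2, so a_3 = 4.
  5 = 2*2 + 1, so a_4 = 2.
  2 = 2*1 + 0, so a_5 = 2.
The remainder reaches 0 after 6 divisions, so the expansion has 6 partial quotients, read off in order.

[8; 1, 3, 4, 2, 2]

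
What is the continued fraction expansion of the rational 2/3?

Run the Euclidean algorithm on 2 and 3; the successive quotients are the partial quotients a_0, a_1, ... (each step inverts the fractional part left over by the previous one):
  2 = 0*3 + 2, so a_0 = 0.
  3 = 1*2 + 1, so a_1 = 1.
  2 = 2*1 + 0, so a_2 = 2.
The remainder reaches 0 after 3 divisions, so the expansion has 3 partial quotients, read off in order.

[0; 1, 2]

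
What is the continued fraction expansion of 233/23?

[10; 7, 1, 2]

Run the Euclidean algorithm on 233 and 23; the successive quotients are the partial quotients a_0, a_1, ... (each step inverts the fractional part left over by the previous one):
  233 = 10*23 + 3, so a_0 = 10.
  23 = 7*3 + 2, so a_1 = 7.
  3 = 1*2 + 1, so a_2 = 1.
  2 = 2*1 + 0, so a_3 = 2.
The remainder reaches 0 after 4 divisions, so the expansion has 4 partial quotients, read off in order.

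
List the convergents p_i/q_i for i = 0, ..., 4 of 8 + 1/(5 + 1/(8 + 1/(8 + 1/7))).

8/1, 41/5, 336/41, 2729/333, 19439/2372

Using the convergent recurrence p_i = a_i*p_{i-1} + p_{i-2}, q_i = a_i*q_{i-1} + q_{i-2} with p_{-2}=0, p_{-1}=1, q_{-2}=1, q_{-1}=0:
  i=0: a_0=8, p_0 = 8*1 + 0 = 8, q_0 = 8*0 + 1 = 1.
  i=1: a_1=5, p_1 = 5*8 + 1 = 41, q_1 = 5*1 + 0 = 5.
  i=2: a_2=8, p_2 = 8*41 + 8 = 336, q_2 = 8*5 + 1 = 41.
  i=3: a_3=8, p_3 = 8*336 + 41 = 2729, q_3 = 8*41 + 5 = 333.
  i=4: a_4=7, p_4 = 7*2729 + 336 = 19439, q_4 = 7*333 + 41 = 2372.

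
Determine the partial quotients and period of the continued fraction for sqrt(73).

Write x_i = (sqrt(73) + m_i)/d_i with (m_0, d_0) = (0, 1). a_0 = floor(sqrt(73)) = 8, since 8^2 = 64 <= 73 < 81 = 9^2.
Iterate m_{i+1} = d_i*a_i - m_i, d_{i+1} = (73 - m_{i+1}^2)/d_i, a_{i+1} = floor((a_0 + m_{i+1})/d_{i+1}):
  m_1 = 1*8 - 0 = 8, d_1 = (73 - 8^2)/1 = 9/1 = 9, a_1 = floor((8 + 8)/9) = 1.
  m_2 = 9*1 - 8 = 1, d_2 = (73 - 1^2)/9 = 72/9 = 8, a_2 = floor((8 + 1)/8) = 1.
  m_3 = 8*1 - 1 = 7, d_3 = (73 - 7^2)/8 = 24/8 = 3, a_3 = floor((8 + 7)/3) = 5.
  m_4 = 3*5 - 7 = 8, d_4 = (73 - 8^2)/3 = 9/3 = 3, a_4 = floor((8 + 8)/3) = 5.
  m_5 = 3*5 - 8 = 7, d_5 = (73 - 7^2)/3 = 24/3 = 8, a_5 = floor((8 + 7)/8) = 1.
  m_6 = 8*1 - 7 = 1, d_6 = (73 - 1^2)/8 = 72/8 = 9, a_6 = floor((8 + 1)/9) = 1.
  m_7 = 9*1 - 1 = 8, d_7 = (73 - 8^2)/9 = 9/9 = 1, a_7 = floor((8 + 8)/1) = 16.
  m_8 = 1*16 - 8 = 8, d_8 = (73 - 8^2)/1 = 9/1 = 9: (m_8, d_8) = (m_1, d_1) = (8, 9), so from here the quotients repeat a_1, ..., a_7; the period length is 7.
Hence the expansion of sqrt(73) is a_0 = 8 followed by the repeating block 1, 1, 5, 5, 1, 1, 16 (period 7).

[8; (1, 1, 5, 5, 1, 1, 16)]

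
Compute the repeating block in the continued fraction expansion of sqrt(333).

[18; (4, 36)]

Write x_i = (sqrt(333) + m_i)/d_i with (m_0, d_0) = (0, 1). a_0 = floor(sqrt(333)) = 18, since 18^2 = 324 <= 333 < 361 = 19^2.
Iterate m_{i+1} = d_i*a_i - m_i, d_{i+1} = (333 - m_{i+1}^2)/d_i, a_{i+1} = floor((a_0 + m_{i+1})/d_{i+1}):
  m_1 = 1*18 - 0 = 18, d_1 = (333 - 18^2)/1 = 9/1 = 9, a_1 = floor((18 + 18)/9) = 4.
  m_2 = 9*4 - 18 = 18, d_2 = (333 - 18^2)/9 = 9/9 = 1, a_2 = floor((18 + 18)/1) = 36.
  m_3 = 1*36 - 18 = 18, d_3 = (333 - 18^2)/1 = 9/1 = 9: (m_3, d_3) = (m_1, d_1) = (18, 9), so from here the quotients repeat a_1, a_2; the period length is 2.
Hence the expansion of sqrt(333) is a_0 = 18 followed by the repeating block 4, 36 (period 2).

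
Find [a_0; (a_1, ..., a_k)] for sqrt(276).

[16; (1, 1, 1, 1, 2, 2, 2, 1, 1, 1, 1, 32)]

Write x_i = (sqrt(276) + m_i)/d_i with (m_0, d_0) = (0, 1). a_0 = floor(sqrt(276)) = 16, since 16^2 = 256 <= 276 < 289 = 17^2.
Iterate m_{i+1} = d_i*a_i - m_i, d_{i+1} = (276 - m_{i+1}^2)/d_i, a_{i+1} = floor((a_0 + m_{i+1})/d_{i+1}):
  m_1 = 1*16 - 0 = 16, d_1 = (276 - 16^2)/1 = 20/1 = 20, a_1 = floor((16 + 16)/20) = 1.
  m_2 = 20*1 - 16 = 4, d_2 = (276 - 4^2)/20 = 260/20 = 13, a_2 = floor((16 + 4)/13) = 1.
  m_3 = 13*1 - 4 = 9, d_3 = (276 - 9^2)/13 = 195/13 = 15, a_3 = floor((16 + 9)/15) = 1.
  m_4 = 15*1 - 9 = 6, d_4 = (276 - 6^2)/15 = 240/15 = 16, a_4 = floor((16 + 6)/16) = 1.
  m_5 = 16*1 - 6 = 10, d_5 = (276 - 10^2)/16 = 176/16 = 11, a_5 = floor((16 + 10)/11) = 2.
  m_6 = 11*2 - 10 = 12, d_6 = (276 - 12^2)/11 = 132/11 = 12, a_6 = floor((16 + 12)/12) = 2.
  m_7 = 12*2 - 12 = 12, d_7 = (276 - 12^2)/12 = 132/12 = 11, a_7 = floor((16 + 12)/11) = 2.
  m_8 = 11*2 - 12 = 10, d_8 = (276 - 10^2)/11 = 176/11 = 16, a_8 = floor((16 + 10)/16) = 1.
  m_9 = 16*1 - 10 = 6, d_9 = (276 - 6^2)/16 = 240/16 = 15, a_9 = floor((16 + 6)/15) = 1.
  m_10 = 15*1 - 6 = 9, d_10 = (276 - 9^2)/15 = 195/15 = 13, a_10 = floor((16 + 9)/13) = 1.
  m_11 = 13*1 - 9 = 4, d_11 = (276 - 4^2)/13 = 260/13 = 20, a_11 = floor((16 + 4)/20) = 1.
  m_12 = 20*1 - 4 = 16, d_12 = (276 - 16^2)/20 = 20/20 = 1, a_12 = floor((16 + 16)/1) = 32.
  m_13 = 1*32 - 16 = 16, d_13 = (276 - 16^2)/1 = 20/1 = 20: (m_13, d_13) = (m_1, d_1) = (16, 20), so from here the quotients repeat a_1, ..., a_12; the period length is 12.
Hence the expansion of sqrt(276) is a_0 = 16 followed by the repeating block 1, 1, 1, 1, 2, 2, 2, 1, 1, 1, 1, 32 (period 12).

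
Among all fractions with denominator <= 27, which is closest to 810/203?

Expand x = 810/203 as a continued fraction with the Euclidean algorithm:
  810 = 3*203 + 201, so a_0 = 3.
  203 = 1*201 + 2, so a_1 = 1.
  201 = 100*2 + 1, so a_2 = 100.
  2 = 2*1 + 0, so a_3 = 2.
so x = [3; 1, 100, 2].
Convergents (p_i = a_i*p_{i-1} + p_{i-2}, q_i = a_i*q_{i-1} + q_{i-2} with p_{-2}=0, p_{-1}=1, q_{-2}=1, q_{-1}=0), until the denominator exceeds 27:
  i=0: a_0=3, p_0 = 3*1 + 0 = 3, q_0 = 3*0 + 1 = 1.
  i=1: a_1=1, p_1 = 1*3 + 1 = 4, q_1 = 1*1 + 0 = 1.
  i=2: a_2=100, p_2 = 100*4 + 3 = 403, q_2 = 100*1 + 1 = 101.
q_2 = 101 > 27, so the last convergent with denominator <= 27 is p_1/q_1 = 4/1.
The closest fraction with denominator <= 27 is either p_1/q_1 or the intermediate fraction (k*p_1 + p_0)/(k*q_1 + q_0) with the largest k >= 1 whose denominator stays <= 27; these approach x as k grows, and every other convergent or intermediate fraction in range is farther away.
Largest k: floor((27 - q_0)/q_1) = floor((27 - 1)/1) = 26.
That gives (26*4 + 3)/(26*1 + 1) = 107/27.
Compare the errors: |x - 4/1| = |810*1 - 4*203|/(203*1) = 2/203, and |x - 107/27| = |810*27 - 107*203|/(203*27) = 149/5481.
Cross-multiplying, 2*5481 = 10962 < 30247 = 149*203, so 2/203 is smaller: the convergent 4/1 is closer to x than 107/27.

4/1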